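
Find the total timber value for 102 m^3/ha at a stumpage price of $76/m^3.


Value = 102 * 76 = $7752/ha

$7752/ha


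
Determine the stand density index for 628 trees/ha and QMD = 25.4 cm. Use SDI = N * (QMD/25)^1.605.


QMD/25 = 25.4/25 = 1.016
(1.016)^1.605 = exp(1.605 * ln(1.016)) = exp(1.605 * 0.0158733) = exp(0.0254766) = 1.02580
SDI = 628 * 1.02580 = 644.202 ≈ 644

644


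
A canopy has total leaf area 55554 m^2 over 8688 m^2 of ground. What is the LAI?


LAI = 55554 / 8688 = 6.3943 ≈ 6.39

6.39


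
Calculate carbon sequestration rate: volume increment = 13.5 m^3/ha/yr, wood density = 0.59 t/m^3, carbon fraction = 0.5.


C = 13.5 * 0.59 * 0.5 = 3.9825 ≈ 3.98 t C/ha/yr

3.98 t C/ha/yr


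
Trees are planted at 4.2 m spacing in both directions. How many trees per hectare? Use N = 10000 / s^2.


N = 10000 / 4.2^2 = 10000 / 17.64 = 566.893 ≈ 567 trees/ha

567 trees/ha


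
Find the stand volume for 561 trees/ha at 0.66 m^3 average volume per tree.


V_stand = 561 * 0.66 = 370.26 ≈ 370.3 m^3/ha

370.3 m^3/ha


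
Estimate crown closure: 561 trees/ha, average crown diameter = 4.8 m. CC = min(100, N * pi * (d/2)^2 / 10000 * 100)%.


(d/2)^2 = (4.8/2)^2 = 2.4^2 = 5.76
Crown area = 3.141593 * 5.76 = 18.0956 m^2
N * area / 10000 * 100 = 561 * 18.0956 / 10000 * 100 = 101.516
CC = min(100, 101.516) = 100%

100%


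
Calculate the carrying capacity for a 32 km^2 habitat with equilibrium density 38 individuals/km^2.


K = 38 * 32 = 1216 individuals

1216 individuals


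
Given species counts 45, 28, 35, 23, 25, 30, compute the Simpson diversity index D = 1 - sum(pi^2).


Total N = 45 + 28 + 35 + 23 + 25 + 30 = 186
Per-species terms:
  p = 45/186 = 0.241935; p^2 = 0.241935^2 = 0.058533
  p = 28/186 = 0.150538; p^2 = 0.150538^2 = 0.022662
  p = 35/186 = 0.188172; p^2 = 0.188172^2 = 0.035409
  p = 23/186 = 0.123656; p^2 = 0.123656^2 = 0.015291
  p = 25/186 = 0.134409; p^2 = 0.134409^2 = 0.018066
  p = 30/186 = 0.161290; p^2 = 0.161290^2 = 0.026014
sum(p^2) = 0.058533 + 0.022662 + 0.035409 + 0.015291 + 0.018066 + 0.026014 = 0.175975
D = 1 - 0.175975 = 0.824025 ≈ 0.8240

0.8240


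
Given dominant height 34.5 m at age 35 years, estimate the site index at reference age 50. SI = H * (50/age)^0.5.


50/35 = 1.42857
(1.42857)^0.5 = 1.19523
SI = 34.5 * 1.19523 = 41.2354 ≈ 41.2 m

41.2 m


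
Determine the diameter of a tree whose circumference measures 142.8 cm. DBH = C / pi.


DBH = C / pi = 142.8 / 3.141593 = 45.4546 ≈ 45.45 cm

45.45 cm


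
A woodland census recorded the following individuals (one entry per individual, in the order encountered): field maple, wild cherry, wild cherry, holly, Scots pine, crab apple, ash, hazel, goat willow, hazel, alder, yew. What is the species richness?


Total individuals logged = 12
Distinct species (count of individuals): field maple (1), wild cherry (2), holly (1), Scots pine (1), crab apple (1), ash (1), hazel (2), goat willow (1), alder (1), yew (1)
Species richness = number of distinct species = 10

10


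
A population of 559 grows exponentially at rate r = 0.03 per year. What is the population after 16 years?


r*t = 0.03 * 16 = 0.48
exp(0.48) = 1.61607
N = 559 * 1.61607 = 903.383 ≈ 903

903


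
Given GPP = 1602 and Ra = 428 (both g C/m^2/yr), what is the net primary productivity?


NPP = GPP - Ra = 1602 - 428 = 1174 g C/m^2/yr

1174 g C/m^2/yr


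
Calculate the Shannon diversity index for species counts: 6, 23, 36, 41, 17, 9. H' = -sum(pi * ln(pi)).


Total N = 6 + 23 + 36 + 41 + 17 + 9 = 132
Per-species terms:
  p = 6/132 = 0.045455; ln(p) = -3.091032; p*ln(p) = 0.045455 * (-3.091032) = -0.140503
  p = 23/132 = 0.174242; ln(p) = -1.747310; p*ln(p) = 0.174242 * (-1.747310) = -0.304455
  p = 36/132 = 0.272727; ln(p) = -1.299284; p*ln(p) = 0.272727 * (-1.299284) = -0.354350
  p = 41/132 = 0.310606; ln(p) = -1.169230; p*ln(p) = 0.310606 * (-1.169230) = -0.363170
  p = 17/132 = 0.128788; ln(p) = -2.049588; p*ln(p) = 0.128788 * (-2.049588) = -0.263962
  p = 9/132 = 0.068182; ln(p) = -2.685575; p*ln(p) = 0.068182 * (-2.685575) = -0.183108
sum(p*ln(p)) = (-0.140503) + (-0.304455) + (-0.354350) + (-0.363170) + (-0.263962) + (-0.183108) = -1.609548
H' = -(-1.609548) = 1.609548 ≈ 1.6095

1.6095


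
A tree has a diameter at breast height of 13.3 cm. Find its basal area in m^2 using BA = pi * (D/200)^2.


D/200 = 13.3/200 = 0.0665 m
(D/200)^2 = 0.0665^2 = 0.00442225
BA = 3.141593 * 0.00442225 = 0.0138929 ≈ 0.0139 m^2

0.0139 m^2


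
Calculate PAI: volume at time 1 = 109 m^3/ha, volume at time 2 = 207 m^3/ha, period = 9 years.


PAI = (V2 - V1) / period = (207 - 109) / 9 = 98 / 9 = 10.8889 ≈ 10.89 m^3/ha/yr

10.89 m^3/ha/yr


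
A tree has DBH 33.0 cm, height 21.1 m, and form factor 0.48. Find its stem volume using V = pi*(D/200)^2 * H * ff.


(D/200)^2 = (33.0/200)^2 = 0.165^2 = 0.027225
BA = 3.141593 * 0.027225 = 0.0855299 m^2
V = 0.0855299 * 21.1 * 0.48 = 0.866247 ≈ 0.866 m^3

0.866 m^3


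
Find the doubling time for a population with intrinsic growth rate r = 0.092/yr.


td = ln(2) / 0.092 = 0.693147 / 0.092 = 7.53421 ≈ 7.5 years

7.5 years


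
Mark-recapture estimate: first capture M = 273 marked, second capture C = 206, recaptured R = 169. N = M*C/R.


N = M * C / R = 273 * 206 / 169 = 56238 / 169 = 332.77 ≈ 333

333 individuals


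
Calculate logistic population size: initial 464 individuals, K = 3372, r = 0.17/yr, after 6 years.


(K - N0)/N0 = (3372 - 464)/464 = 2908/464 = 6.26724
r*t = 0.17 * 6 = 1.02; exp(-1.02) = 0.360595
6.26724 * 0.360595 = 2.25994
1 + 2.25994 = 3.25994
N = 3372 / 3.25994 = 1034.37 ≈ 1034

1034


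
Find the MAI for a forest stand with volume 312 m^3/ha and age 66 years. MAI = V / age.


MAI = 312 / 66 = 4.7273 ≈ 4.73 m^3/ha/yr

4.73 m^3/ha/yr


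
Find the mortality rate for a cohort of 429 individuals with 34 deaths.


Mortality rate = 34 / 429 = 0.079254 ≈ 0.0793

0.0793


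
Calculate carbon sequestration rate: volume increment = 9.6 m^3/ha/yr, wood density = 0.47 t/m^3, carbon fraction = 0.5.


C = 9.6 * 0.47 * 0.5 = 2.256 ≈ 2.26 t C/ha/yr

2.26 t C/ha/yr


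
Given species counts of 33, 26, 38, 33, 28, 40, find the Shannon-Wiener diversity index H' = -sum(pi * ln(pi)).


Total N = 33 + 26 + 38 + 33 + 28 + 40 = 198
Per-species terms:
  p = 33/198 = 0.166667; ln(p) = -1.791757; p*ln(p) = 0.166667 * (-1.791757) = -0.298627
  p = 26/198 = 0.131313; ln(p) = -2.030171; p*ln(p) = 0.131313 * (-2.030171) = -0.266588
  p = 38/198 = 0.191919; ln(p) = -1.650682; p*ln(p) = 0.191919 * (-1.650682) = -0.316797
  p = 33/198 = 0.166667; ln(p) = -1.791757; p*ln(p) = 0.166667 * (-1.791757) = -0.298627
  p = 28/198 = 0.141414; ln(p) = -1.956064; p*ln(p) = 0.141414 * (-1.956064) = -0.276615
  p = 40/198 = 0.202020; ln(p) = -1.599389; p*ln(p) = 0.202020 * (-1.599389) = -0.323109
sum(p*ln(p)) = (-0.298627) + (-0.266588) + (-0.316797) + (-0.298627) + (-0.276615) + (-0.323109) = -1.780363
H' = -(-1.780363) = 1.780363 ≈ 1.7804

1.7804


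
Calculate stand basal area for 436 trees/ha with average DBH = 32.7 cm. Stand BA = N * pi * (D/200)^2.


(D/200)^2 = (32.7/200)^2 = 0.1635^2 = 0.02673225
Individual BA = 3.141593 * 0.02673225 = 0.0839818 m^2
Stand BA = 436 * 0.0839818 = 36.6161 ≈ 36.62 m^2/ha

36.62 m^2/ha


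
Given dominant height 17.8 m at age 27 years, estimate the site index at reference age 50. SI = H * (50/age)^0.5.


50/27 = 1.85185
(1.85185)^0.5 = 1.36083
SI = 17.8 * 1.36083 = 24.2228 ≈ 24.2 m

24.2 m


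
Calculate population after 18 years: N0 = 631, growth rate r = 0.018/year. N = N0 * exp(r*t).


r*t = 0.018 * 18 = 0.324
exp(0.324) = 1.38265
N = 631 * 1.38265 = 872.452 ≈ 872

872


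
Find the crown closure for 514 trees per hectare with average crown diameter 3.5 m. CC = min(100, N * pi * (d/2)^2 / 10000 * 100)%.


(d/2)^2 = (3.5/2)^2 = 1.75^2 = 3.0625
Crown area = 3.141593 * 3.0625 = 9.62113 m^2
N * area / 10000 * 100 = 514 * 9.62113 / 10000 * 100 = 49.4526
CC = min(100, 49.4526) = 49.4526 ≈ 49.5%

49.5%


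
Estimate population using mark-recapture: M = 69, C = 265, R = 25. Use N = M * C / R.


N = M * C / R = 69 * 265 / 25 = 18285 / 25 = 731.40 ≈ 731

731 individuals


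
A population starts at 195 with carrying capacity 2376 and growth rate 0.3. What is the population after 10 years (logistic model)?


(K - N0)/N0 = (2376 - 195)/195 = 2181/195 = 11.1846
r*t = 0.3 * 10 = 3; exp(-3) = 0.0497871
11.1846 * 0.0497871 = 0.556849
1 + 0.556849 = 1.55685
N = 2376 / 1.55685 = 1526.16 ≈ 1526

1526


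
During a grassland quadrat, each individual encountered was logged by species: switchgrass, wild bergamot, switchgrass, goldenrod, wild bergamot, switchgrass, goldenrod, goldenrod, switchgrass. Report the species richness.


Total individuals logged = 9
Distinct species (count of individuals): switchgrass (4), wild bergamot (2), goldenrod (3)
Species richness = number of distinct species = 3

3


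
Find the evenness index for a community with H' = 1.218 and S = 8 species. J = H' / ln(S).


ln(8) = 2.07944
J = H' / ln(S) = 1.218 / 2.07944 = 0.585735 ≈ 0.5857

0.5857


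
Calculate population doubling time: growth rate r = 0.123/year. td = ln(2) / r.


td = ln(2) / 0.123 = 0.693147 / 0.123 = 5.63534 ≈ 5.6 years

5.6 years


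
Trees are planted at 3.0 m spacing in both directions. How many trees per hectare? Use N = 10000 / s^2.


N = 10000 / 3.0^2 = 10000 / 9 = 1111.11 ≈ 1111 trees/ha

1111 trees/ha


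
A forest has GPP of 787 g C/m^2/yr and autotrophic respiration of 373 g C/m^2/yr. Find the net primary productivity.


NPP = GPP - Ra = 787 - 373 = 414 g C/m^2/yr

414 g C/m^2/yr


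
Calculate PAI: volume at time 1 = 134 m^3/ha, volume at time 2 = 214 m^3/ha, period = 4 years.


PAI = (V2 - V1) / period = (214 - 134) / 4 = 80 / 4 = 20.00 m^3/ha/yr

20.00 m^3/ha/yr


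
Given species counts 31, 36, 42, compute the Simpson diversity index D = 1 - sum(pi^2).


Total N = 31 + 36 + 42 = 109
Per-species terms:
  p = 31/109 = 0.284404; p^2 = 0.284404^2 = 0.080886
  p = 36/109 = 0.330275; p^2 = 0.330275^2 = 0.109082
  p = 42/109 = 0.385321; p^2 = 0.385321^2 = 0.148472
sum(p^2) = 0.080886 + 0.109082 + 0.148472 = 0.338440
D = 1 - 0.338440 = 0.661560 ≈ 0.6616

0.6616


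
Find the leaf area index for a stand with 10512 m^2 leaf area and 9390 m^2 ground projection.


LAI = 10512 / 9390 = 1.1195 ≈ 1.12

1.12


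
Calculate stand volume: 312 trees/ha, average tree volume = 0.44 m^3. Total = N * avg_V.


V_stand = 312 * 0.44 = 137.28 ≈ 137.3 m^3/ha

137.3 m^3/ha


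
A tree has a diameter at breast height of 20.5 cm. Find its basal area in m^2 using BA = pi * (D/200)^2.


D/200 = 20.5/200 = 0.1025 m
(D/200)^2 = 0.1025^2 = 0.01050625
BA = 3.141593 * 0.01050625 = 0.0330064 ≈ 0.0330 m^2

0.0330 m^2


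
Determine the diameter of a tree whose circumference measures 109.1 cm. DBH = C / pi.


DBH = C / pi = 109.1 / 3.141593 = 34.7276 ≈ 34.73 cm

34.73 cm


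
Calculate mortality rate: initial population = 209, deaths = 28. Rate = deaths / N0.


Mortality rate = 28 / 209 = 0.133971 ≈ 0.1340

0.1340


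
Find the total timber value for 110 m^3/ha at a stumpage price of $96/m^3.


Value = 110 * 96 = $10560/ha

$10560/ha


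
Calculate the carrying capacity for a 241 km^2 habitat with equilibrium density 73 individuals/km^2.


K = 73 * 241 = 17593 individuals

17593 individuals


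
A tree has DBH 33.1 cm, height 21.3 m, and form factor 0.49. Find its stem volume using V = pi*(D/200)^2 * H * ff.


(D/200)^2 = (33.1/200)^2 = 0.1655^2 = 0.02739025
BA = 3.141593 * 0.02739025 = 0.0860490 m^2
V = 0.0860490 * 21.3 * 0.49 = 0.898093 ≈ 0.898 m^3

0.898 m^3


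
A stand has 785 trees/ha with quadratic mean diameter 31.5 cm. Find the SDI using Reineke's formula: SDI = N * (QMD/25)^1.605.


QMD/25 = 31.5/25 = 1.26
(1.26)^1.605 = exp(1.605 * ln(1.26)) = exp(1.605 * 0.231112) = exp(0.370935) = 1.44909
SDI = 785 * 1.44909 = 1137.54 ≈ 1138

1138


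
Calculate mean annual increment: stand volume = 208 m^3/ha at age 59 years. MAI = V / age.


MAI = 208 / 59 = 3.5254 ≈ 3.53 m^3/ha/yr

3.53 m^3/ha/yr


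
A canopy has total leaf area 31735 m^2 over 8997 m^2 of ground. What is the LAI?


LAI = 31735 / 8997 = 3.5273 ≈ 3.53

3.53


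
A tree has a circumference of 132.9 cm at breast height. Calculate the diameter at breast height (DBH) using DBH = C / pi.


DBH = C / pi = 132.9 / 3.141593 = 42.3034 ≈ 42.30 cm

42.30 cm


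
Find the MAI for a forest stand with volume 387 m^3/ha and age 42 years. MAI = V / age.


MAI = 387 / 42 = 9.2143 ≈ 9.21 m^3/ha/yr

9.21 m^3/ha/yr


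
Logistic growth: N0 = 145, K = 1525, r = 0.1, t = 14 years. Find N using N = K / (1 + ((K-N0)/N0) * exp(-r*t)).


(K - N0)/N0 = (1525 - 145)/145 = 1380/145 = 9.51724
r*t = 0.1 * 14 = 1.4; exp(-1.4) = 0.246597
9.51724 * 0.246597 = 2.34692
1 + 2.34692 = 3.34692
N = 1525 / 3.34692 = 455.643 ≈ 456

456


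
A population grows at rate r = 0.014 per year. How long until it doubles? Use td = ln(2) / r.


td = ln(2) / 0.014 = 0.693147 / 0.014 = 49.5105 ≈ 49.5 years

49.5 years


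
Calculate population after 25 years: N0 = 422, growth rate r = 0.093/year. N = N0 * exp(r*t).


r*t = 0.093 * 25 = 2.325
exp(2.325) = 10.2267
N = 422 * 10.2267 = 4315.67 ≈ 4316

4316


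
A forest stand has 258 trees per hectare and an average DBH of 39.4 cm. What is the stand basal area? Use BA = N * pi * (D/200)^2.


(D/200)^2 = (39.4/200)^2 = 0.197^2 = 0.038809
Individual BA = 3.141593 * 0.038809 = 0.121922 m^2
Stand BA = 258 * 0.121922 = 31.4559 ≈ 31.46 m^2/ha

31.46 m^2/ha


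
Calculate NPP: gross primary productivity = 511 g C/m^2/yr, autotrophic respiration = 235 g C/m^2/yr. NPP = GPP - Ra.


NPP = GPP - Ra = 511 - 235 = 276 g C/m^2/yr

276 g C/m^2/yr


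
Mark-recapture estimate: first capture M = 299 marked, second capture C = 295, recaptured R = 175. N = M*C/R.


N = M * C / R = 299 * 295 / 175 = 88205 / 175 = 504.03 ≈ 504

504 individuals


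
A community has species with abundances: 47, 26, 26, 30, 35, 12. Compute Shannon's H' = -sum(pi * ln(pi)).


Total N = 47 + 26 + 26 + 30 + 35 + 12 = 176
Per-species terms:
  p = 47/176 = 0.267045; ln(p) = -1.320338; p*ln(p) = 0.267045 * (-1.320338) = -0.352590
  p = 26/176 = 0.147727; ln(p) = -1.912389; p*ln(p) = 0.147727 * (-1.912389) = -0.282511
  p = 26/176 = 0.147727; ln(p) = -1.912389; p*ln(p) = 0.147727 * (-1.912389) = -0.282511
  p = 30/176 = 0.170455; ln(p) = -1.769284; p*ln(p) = 0.170455 * (-1.769284) = -0.301583
  p = 35/176 = 0.198864; ln(p) = -1.615134; p*ln(p) = 0.198864 * (-1.615134) = -0.321192
  p = 12/176 = 0.068182; ln(p) = -2.685575; p*ln(p) = 0.068182 * (-2.685575) = -0.183108
sum(p*ln(p)) = (-0.352590) + (-0.282511) + (-0.282511) + (-0.301583) + (-0.321192) + (-0.183108) = -1.723495
H' = -(-1.723495) = 1.723495 ≈ 1.7235

1.7235


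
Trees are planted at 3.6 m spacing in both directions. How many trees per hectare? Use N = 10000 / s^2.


N = 10000 / 3.6^2 = 10000 / 12.96 = 771.605 ≈ 772 trees/ha

772 trees/ha


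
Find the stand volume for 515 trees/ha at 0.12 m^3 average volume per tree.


V_stand = 515 * 0.12 = 61.8 m^3/ha

61.8 m^3/ha


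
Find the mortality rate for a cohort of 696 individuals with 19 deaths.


Mortality rate = 19 / 696 = 0.027299 ≈ 0.0273

0.0273


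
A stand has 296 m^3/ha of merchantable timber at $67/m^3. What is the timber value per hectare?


Value = 296 * 67 = $19832/ha

$19832/ha


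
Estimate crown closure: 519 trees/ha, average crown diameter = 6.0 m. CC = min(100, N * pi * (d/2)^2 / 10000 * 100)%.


(d/2)^2 = (6.0/2)^2 = 3^2 = 9
Crown area = 3.141593 * 9 = 28.2743 m^2
N * area / 10000 * 100 = 519 * 28.2743 / 10000 * 100 = 146.744
CC = min(100, 146.744) = 100%

100%


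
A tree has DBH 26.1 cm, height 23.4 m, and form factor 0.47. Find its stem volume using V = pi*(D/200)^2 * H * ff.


(D/200)^2 = (26.1/200)^2 = 0.1305^2 = 0.01703025
BA = 3.141593 * 0.01703025 = 0.0535021 m^2
V = 0.0535021 * 23.4 * 0.47 = 0.588416 ≈ 0.588 m^3

0.588 m^3


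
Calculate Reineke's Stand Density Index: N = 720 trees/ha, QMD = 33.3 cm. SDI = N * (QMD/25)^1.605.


QMD/25 = 33.3/25 = 1.332
(1.332)^1.605 = exp(1.605 * ln(1.332)) = exp(1.605 * 0.286682) = exp(0.460125) = 1.58427
SDI = 720 * 1.58427 = 1140.67 ≈ 1141

1141


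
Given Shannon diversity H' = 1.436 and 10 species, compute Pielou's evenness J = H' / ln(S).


ln(10) = 2.30259
J = H' / ln(S) = 1.436 / 2.30259 = 0.623646 ≈ 0.6236

0.6236


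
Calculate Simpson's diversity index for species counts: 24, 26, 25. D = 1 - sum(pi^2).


Total N = 24 + 26 + 25 = 75
Per-species terms:
  p = 24/75 = 0.320000; p^2 = 0.320000^2 = 0.102400
  p = 26/75 = 0.346667; p^2 = 0.346667^2 = 0.120178
  p = 25/75 = 0.333333; p^2 = 0.333333^2 = 0.111111
sum(p^2) = 0.102400 + 0.120178 + 0.111111 = 0.333689
D = 1 - 0.333689 = 0.666311 ≈ 0.6663

0.6663


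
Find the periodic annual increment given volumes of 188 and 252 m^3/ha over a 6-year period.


PAI = (V2 - V1) / period = (252 - 188) / 6 = 64 / 6 = 10.6667 ≈ 10.67 m^3/ha/yr

10.67 m^3/ha/yr


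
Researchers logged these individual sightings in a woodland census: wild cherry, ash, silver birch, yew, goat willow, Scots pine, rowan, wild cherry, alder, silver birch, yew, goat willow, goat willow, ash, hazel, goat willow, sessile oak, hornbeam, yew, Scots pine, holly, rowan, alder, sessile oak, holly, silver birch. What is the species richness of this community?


Total individuals logged = 26
Distinct species (count of individuals): wild cherry (2), ash (2), silver birch (3), yew (3), goat willow (4), Scots pine (2), rowan (2), alder (2), hazel (1), sessile oak (2), hornbeam (1), holly (2)
Species richness = number of distinct species = 12

12


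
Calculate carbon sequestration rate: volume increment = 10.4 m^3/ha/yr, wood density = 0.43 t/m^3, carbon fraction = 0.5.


C = 10.4 * 0.43 * 0.5 = 2.236 ≈ 2.24 t C/ha/yr

2.24 t C/ha/yr


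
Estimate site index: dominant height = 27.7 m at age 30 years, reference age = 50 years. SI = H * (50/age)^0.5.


50/30 = 1.66667
(1.66667)^0.5 = 1.29100
SI = 27.7 * 1.29100 = 35.7607 ≈ 35.8 m

35.8 m


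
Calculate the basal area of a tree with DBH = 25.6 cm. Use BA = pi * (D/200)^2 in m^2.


D/200 = 25.6/200 = 0.128 m
(D/200)^2 = 0.128^2 = 0.016384
BA = 3.141593 * 0.016384 = 0.0514719 ≈ 0.0515 m^2

0.0515 m^2


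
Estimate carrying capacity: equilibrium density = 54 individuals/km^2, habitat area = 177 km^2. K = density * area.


K = 54 * 177 = 9558 individuals

9558 individuals


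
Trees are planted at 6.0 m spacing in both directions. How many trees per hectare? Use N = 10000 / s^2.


N = 10000 / 6.0^2 = 10000 / 36 = 277.778 ≈ 278 trees/ha

278 trees/ha


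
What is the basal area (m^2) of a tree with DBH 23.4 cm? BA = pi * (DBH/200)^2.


D/200 = 23.4/200 = 0.117 m
(D/200)^2 = 0.117^2 = 0.013689
BA = 3.141593 * 0.013689 = 0.0430053 ≈ 0.0430 m^2

0.0430 m^2


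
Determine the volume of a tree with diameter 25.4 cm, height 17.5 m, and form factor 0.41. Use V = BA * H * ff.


(D/200)^2 = (25.4/200)^2 = 0.127^2 = 0.016129
BA = 3.141593 * 0.016129 = 0.0506708 m^2
V = 0.0506708 * 17.5 * 0.41 = 0.363563 ≈ 0.364 m^3

0.364 m^3


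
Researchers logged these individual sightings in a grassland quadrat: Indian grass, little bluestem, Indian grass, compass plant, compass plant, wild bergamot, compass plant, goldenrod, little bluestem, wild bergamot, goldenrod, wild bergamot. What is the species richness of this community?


Total individuals logged = 12
Distinct species (count of individuals): Indian grass (2), little bluestem (2), compass plant (3), wild bergamot (3), goldenrod (2)
Species richness = number of distinct species = 5

5


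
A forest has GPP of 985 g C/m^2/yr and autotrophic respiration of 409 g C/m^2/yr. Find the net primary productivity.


NPP = GPP - Ra = 985 - 409 = 576 g C/m^2/yr

576 g C/m^2/yr


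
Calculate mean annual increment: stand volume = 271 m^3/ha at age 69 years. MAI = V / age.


MAI = 271 / 69 = 3.9275 ≈ 3.93 m^3/ha/yr

3.93 m^3/ha/yr


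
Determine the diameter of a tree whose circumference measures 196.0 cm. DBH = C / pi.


DBH = C / pi = 196.0 / 3.141593 = 62.3887 ≈ 62.39 cm

62.39 cm


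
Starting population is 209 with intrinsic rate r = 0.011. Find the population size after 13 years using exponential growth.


r*t = 0.011 * 13 = 0.143
exp(0.143) = 1.15373
N = 209 * 1.15373 = 241.130 ≈ 241

241


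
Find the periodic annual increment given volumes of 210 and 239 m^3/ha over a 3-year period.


PAI = (V2 - V1) / period = (239 - 210) / 3 = 29 / 3 = 9.6667 ≈ 9.67 m^3/ha/yr

9.67 m^3/ha/yr


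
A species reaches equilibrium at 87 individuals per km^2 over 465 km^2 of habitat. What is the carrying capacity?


K = 87 * 465 = 40455 individuals

40455 individuals


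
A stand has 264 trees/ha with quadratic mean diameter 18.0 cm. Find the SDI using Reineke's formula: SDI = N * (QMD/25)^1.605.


QMD/25 = 18.0/25 = 0.72
(0.72)^1.605 = exp(1.605 * ln(0.72)) = exp(1.605 * (-0.328504)) = exp(-0.527249) = 0.590226
SDI = 264 * 0.590226 = 155.820 ≈ 156

156


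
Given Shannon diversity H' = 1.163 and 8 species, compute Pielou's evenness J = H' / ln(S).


ln(8) = 2.07944
J = H' / ln(S) = 1.163 / 2.07944 = 0.559285 ≈ 0.5593

0.5593


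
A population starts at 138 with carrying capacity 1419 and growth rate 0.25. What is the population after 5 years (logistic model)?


(K - N0)/N0 = (1419 - 138)/138 = 1281/138 = 9.28261
r*t = 0.25 * 5 = 1.25; exp(-1.25) = 0.286505
9.28261 * 0.286505 = 2.65951
1 + 2.65951 = 3.65951
N = 1419 / 3.65951 = 387.757 ≈ 388

388


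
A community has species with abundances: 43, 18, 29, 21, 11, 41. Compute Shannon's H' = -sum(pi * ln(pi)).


Total N = 43 + 18 + 29 + 21 + 11 + 41 = 163
Per-species terms:
  p = 43/163 = 0.263804; ln(p) = -1.332549; p*ln(p) = 0.263804 * (-1.332549) = -0.351532
  p = 18/163 = 0.110429; ln(p) = -2.203382; p*ln(p) = 0.110429 * (-2.203382) = -0.243317
  p = 29/163 = 0.177914; ln(p) = -1.726455; p*ln(p) = 0.177914 * (-1.726455) = -0.307161
  p = 21/163 = 0.128834; ln(p) = -2.049231; p*ln(p) = 0.128834 * (-2.049231) = -0.264011
  p = 11/163 = 0.067485; ln(p) = -2.695850; p*ln(p) = 0.067485 * (-2.695850) = -0.181929
  p = 41/163 = 0.251534; ln(p) = -1.380177; p*ln(p) = 0.251534 * (-1.380177) = -0.347161
sum(p*ln(p)) = (-0.351532) + (-0.243317) + (-0.307161) + (-0.264011) + (-0.181929) + (-0.347161) = -1.695111
H' = -(-1.695111) = 1.695111 ≈ 1.6951

1.6951


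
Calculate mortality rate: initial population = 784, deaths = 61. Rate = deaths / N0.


Mortality rate = 61 / 784 = 0.077806 ≈ 0.0778

0.0778


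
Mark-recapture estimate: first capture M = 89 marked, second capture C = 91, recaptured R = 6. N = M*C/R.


N = M * C / R = 89 * 91 / 6 = 8099 / 6 = 1349.83 ≈ 1350

1350 individuals


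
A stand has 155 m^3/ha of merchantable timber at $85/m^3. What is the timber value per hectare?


Value = 155 * 85 = $13175/ha

$13175/ha


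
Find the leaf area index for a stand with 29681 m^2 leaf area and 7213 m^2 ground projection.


LAI = 29681 / 7213 = 4.1149 ≈ 4.11

4.11


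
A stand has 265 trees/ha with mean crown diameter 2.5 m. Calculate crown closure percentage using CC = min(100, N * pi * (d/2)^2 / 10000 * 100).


(d/2)^2 = (2.5/2)^2 = 1.25^2 = 1.5625
Crown area = 3.141593 * 1.5625 = 4.90874 m^2
N * area / 10000 * 100 = 265 * 4.90874 / 10000 * 100 = 13.0082
CC = min(100, 13.0082) = 13.0082 ≈ 13.0%

13.0%


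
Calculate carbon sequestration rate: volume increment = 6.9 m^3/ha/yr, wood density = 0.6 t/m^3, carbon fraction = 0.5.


C = 6.9 * 0.6 * 0.5 = 2.07 t C/ha/yr

2.07 t C/ha/yr


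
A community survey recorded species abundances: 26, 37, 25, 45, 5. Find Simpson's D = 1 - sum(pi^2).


Total N = 26 + 37 + 25 + 45 + 5 = 138
Per-species terms:
  p = 26/138 = 0.188406; p^2 = 0.188406^2 = 0.035497
  p = 37/138 = 0.268116; p^2 = 0.268116^2 = 0.071886
  p = 25/138 = 0.181159; p^2 = 0.181159^2 = 0.032819
  p = 45/138 = 0.326087; p^2 = 0.326087^2 = 0.106333
  p = 5/138 = 0.036232; p^2 = 0.036232^2 = 0.001313
sum(p^2) = 0.035497 + 0.071886 + 0.032819 + 0.106333 + 0.001313 = 0.247848
D = 1 - 0.247848 = 0.752152 ≈ 0.7522

0.7522


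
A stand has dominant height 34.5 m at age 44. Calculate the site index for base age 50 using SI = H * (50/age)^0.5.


50/44 = 1.13636
(1.13636)^0.5 = 1.06600
SI = 34.5 * 1.06600 = 36.7770 ≈ 36.8 m

36.8 m


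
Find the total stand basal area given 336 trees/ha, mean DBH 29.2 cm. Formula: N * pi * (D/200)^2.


(D/200)^2 = (29.2/200)^2 = 0.146^2 = 0.021316
Individual BA = 3.141593 * 0.021316 = 0.0669662 m^2
Stand BA = 336 * 0.0669662 = 22.5006 ≈ 22.50 m^2/ha

22.50 m^2/ha


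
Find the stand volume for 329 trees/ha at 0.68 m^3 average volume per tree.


V_stand = 329 * 0.68 = 223.72 ≈ 223.7 m^3/ha

223.7 m^3/ha


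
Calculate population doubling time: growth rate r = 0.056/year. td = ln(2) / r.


td = ln(2) / 0.056 = 0.693147 / 0.056 = 12.3776 ≈ 12.4 years

12.4 years


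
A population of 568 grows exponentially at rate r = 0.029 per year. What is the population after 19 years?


r*t = 0.029 * 19 = 0.551
exp(0.551) = 1.73499
N = 568 * 1.73499 = 985.474 ≈ 985

985


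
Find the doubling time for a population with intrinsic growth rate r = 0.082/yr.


td = ln(2) / 0.082 = 0.693147 / 0.082 = 8.45301 ≈ 8.5 years

8.5 years


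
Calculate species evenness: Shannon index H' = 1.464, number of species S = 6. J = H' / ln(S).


ln(6) = 1.79176
J = H' / ln(S) = 1.464 / 1.79176 = 0.817074 ≈ 0.8171

0.8171


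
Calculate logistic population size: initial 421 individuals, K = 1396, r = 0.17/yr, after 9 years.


(K - N0)/N0 = (1396 - 421)/421 = 975/421 = 2.31591
r*t = 0.17 * 9 = 1.53; exp(-1.53) = 0.216536
2.31591 * 0.216536 = 0.501478
1 + 0.501478 = 1.50148
N = 1396 / 1.50148 = 929.749 ≈ 930

930


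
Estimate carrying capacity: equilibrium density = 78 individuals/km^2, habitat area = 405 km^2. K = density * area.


K = 78 * 405 = 31590 individuals

31590 individuals


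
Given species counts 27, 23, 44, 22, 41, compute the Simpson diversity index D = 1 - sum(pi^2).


Total N = 27 + 23 + 44 + 22 + 41 = 157
Per-species terms:
  p = 27/157 = 0.171975; p^2 = 0.171975^2 = 0.029575
  p = 23/157 = 0.146497; p^2 = 0.146497^2 = 0.021461
  p = 44/157 = 0.280255; p^2 = 0.280255^2 = 0.078543
  p = 22/157 = 0.140127; p^2 = 0.140127^2 = 0.019636
  p = 41/157 = 0.261146; p^2 = 0.261146^2 = 0.068197
sum(p^2) = 0.029575 + 0.021461 + 0.078543 + 0.019636 + 0.068197 = 0.217412
D = 1 - 0.217412 = 0.782588 ≈ 0.7826

0.7826


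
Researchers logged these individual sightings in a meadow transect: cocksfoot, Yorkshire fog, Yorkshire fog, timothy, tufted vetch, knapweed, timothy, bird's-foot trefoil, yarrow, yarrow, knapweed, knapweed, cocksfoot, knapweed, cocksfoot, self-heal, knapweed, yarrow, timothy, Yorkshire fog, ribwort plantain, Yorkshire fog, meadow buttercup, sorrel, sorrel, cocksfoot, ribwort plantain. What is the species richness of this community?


Total individuals logged = 27
Distinct species (count of individuals): cocksfoot (4), Yorkshire fog (4), timothy (3), tufted vetch (1), knapweed (5), bird's-foot trefoil (1), yarrow (3), self-heal (1), ribwort plantain (2), meadow buttercup (1), sorrel (2)
Species richness = number of distinct species = 11

11


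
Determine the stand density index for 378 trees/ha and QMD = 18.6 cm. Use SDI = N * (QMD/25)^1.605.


QMD/25 = 18.6/25 = 0.744
(0.744)^1.605 = exp(1.605 * ln(0.744)) = exp(1.605 * (-0.295714)) = exp(-0.474621) = 0.622121
SDI = 378 * 0.622121 = 235.162 ≈ 235

235


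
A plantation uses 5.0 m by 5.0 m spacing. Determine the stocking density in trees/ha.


N = 10000 / 5.0^2 = 10000 / 25 = 400.000 ≈ 400 trees/ha

400 trees/ha


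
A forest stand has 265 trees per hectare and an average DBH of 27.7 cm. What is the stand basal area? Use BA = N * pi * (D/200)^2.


(D/200)^2 = (27.7/200)^2 = 0.1385^2 = 0.01918225
Individual BA = 3.141593 * 0.01918225 = 0.0602628 m^2
Stand BA = 265 * 0.0602628 = 15.9696 ≈ 15.97 m^2/ha

15.97 m^2/ha


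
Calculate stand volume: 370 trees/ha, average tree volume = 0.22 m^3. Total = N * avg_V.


V_stand = 370 * 0.22 = 81.4 m^3/ha

81.4 m^3/ha


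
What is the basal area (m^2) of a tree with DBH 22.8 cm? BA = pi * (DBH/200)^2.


D/200 = 22.8/200 = 0.114 m
(D/200)^2 = 0.114^2 = 0.012996
BA = 3.141593 * 0.012996 = 0.0408281 ≈ 0.0408 m^2

0.0408 m^2


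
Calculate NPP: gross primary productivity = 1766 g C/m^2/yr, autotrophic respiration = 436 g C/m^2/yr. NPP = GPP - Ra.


NPP = GPP - Ra = 1766 - 436 = 1330 g C/m^2/yr

1330 g C/m^2/yr


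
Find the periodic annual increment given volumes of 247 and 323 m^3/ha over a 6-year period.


PAI = (V2 - V1) / period = (323 - 247) / 6 = 76 / 6 = 12.6667 ≈ 12.67 m^3/ha/yr

12.67 m^3/ha/yr


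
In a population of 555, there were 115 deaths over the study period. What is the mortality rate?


Mortality rate = 115 / 555 = 0.207207 ≈ 0.2072

0.2072


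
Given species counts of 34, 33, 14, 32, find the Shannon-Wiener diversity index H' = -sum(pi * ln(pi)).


Total N = 34 + 33 + 14 + 32 = 113
Per-species terms:
  p = 34/113 = 0.300885; ln(p) = -1.201027; p*ln(p) = 0.300885 * (-1.201027) = -0.361371
  p = 33/113 = 0.292035; ln(p) = -1.230882; p*ln(p) = 0.292035 * (-1.230882) = -0.359461
  p = 14/113 = 0.123894; ln(p) = -2.088329; p*ln(p) = 0.123894 * (-2.088329) = -0.258731
  p = 32/113 = 0.283186; ln(p) = -1.261651; p*ln(p) = 0.283186 * (-1.261651) = -0.357282
sum(p*ln(p)) = (-0.361371) + (-0.359461) + (-0.258731) + (-0.357282) = -1.336845
H' = -(-1.336845) = 1.336845 ≈ 1.3368

1.3368


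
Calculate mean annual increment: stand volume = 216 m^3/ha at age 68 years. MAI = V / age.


MAI = 216 / 68 = 3.1765 ≈ 3.18 m^3/ha/yr

3.18 m^3/ha/yr


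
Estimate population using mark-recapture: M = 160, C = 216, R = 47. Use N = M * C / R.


N = M * C / R = 160 * 216 / 47 = 34560 / 47 = 735.32 ≈ 735

735 individuals


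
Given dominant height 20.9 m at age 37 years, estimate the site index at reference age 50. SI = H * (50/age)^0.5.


50/37 = 1.35135
(1.35135)^0.5 = 1.16248
SI = 20.9 * 1.16248 = 24.2958 ≈ 24.3 m

24.3 m


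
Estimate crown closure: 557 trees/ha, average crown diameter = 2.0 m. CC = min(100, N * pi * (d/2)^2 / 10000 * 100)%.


(d/2)^2 = (2.0/2)^2 = 1^2 = 1
Crown area = 3.141593 * 1 = 3.14159 m^2
N * area / 10000 * 100 = 557 * 3.14159 / 10000 * 100 = 17.4987
CC = min(100, 17.4987) = 17.4987 ≈ 17.5%

17.5%


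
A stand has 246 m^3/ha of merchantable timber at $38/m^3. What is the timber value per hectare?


Value = 246 * 38 = $9348/ha

$9348/ha


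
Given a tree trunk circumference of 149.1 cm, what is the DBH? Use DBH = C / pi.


DBH = C / pi = 149.1 / 3.141593 = 47.4600 ≈ 47.46 cm

47.46 cm


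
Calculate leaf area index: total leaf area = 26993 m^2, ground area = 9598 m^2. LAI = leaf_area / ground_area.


LAI = 26993 / 9598 = 2.8124 ≈ 2.81

2.81


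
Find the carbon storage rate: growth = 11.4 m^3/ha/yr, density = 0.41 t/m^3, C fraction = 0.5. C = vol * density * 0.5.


C = 11.4 * 0.41 * 0.5 = 2.337 ≈ 2.34 t C/ha/yr

2.34 t C/ha/yr


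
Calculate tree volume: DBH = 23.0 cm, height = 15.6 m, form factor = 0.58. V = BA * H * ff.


(D/200)^2 = (23.0/200)^2 = 0.115^2 = 0.013225
BA = 3.141593 * 0.013225 = 0.0415476 m^2
V = 0.0415476 * 15.6 * 0.58 = 0.375923 ≈ 0.376 m^3

0.376 m^3


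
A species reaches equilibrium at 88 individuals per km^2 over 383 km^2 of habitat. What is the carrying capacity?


K = 88 * 383 = 33704 individuals

33704 individuals


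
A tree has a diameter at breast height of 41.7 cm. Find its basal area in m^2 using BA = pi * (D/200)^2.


D/200 = 41.7/200 = 0.2085 m
(D/200)^2 = 0.2085^2 = 0.04347225
BA = 3.141593 * 0.04347225 = 0.136572 ≈ 0.1366 m^2

0.1366 m^2


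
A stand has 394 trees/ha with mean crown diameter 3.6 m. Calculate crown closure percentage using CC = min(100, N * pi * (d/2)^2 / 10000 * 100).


(d/2)^2 = (3.6/2)^2 = 1.8^2 = 3.24
Crown area = 3.141593 * 3.24 = 10.1788 m^2
N * area / 10000 * 100 = 394 * 10.1788 / 10000 * 100 = 40.1045
CC = min(100, 40.1045) = 40.1045 ≈ 40.1%

40.1%


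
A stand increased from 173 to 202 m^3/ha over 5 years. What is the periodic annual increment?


PAI = (V2 - V1) / period = (202 - 173) / 5 = 29 / 5 = 5.80 m^3/ha/yr

5.80 m^3/ha/yr


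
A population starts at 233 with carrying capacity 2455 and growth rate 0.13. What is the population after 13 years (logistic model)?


(K - N0)/N0 = (2455 - 233)/233 = 2222/233 = 9.53648
r*t = 0.13 * 13 = 1.69; exp(-1.69) = 0.184520
9.53648 * 0.184520 = 1.75967
1 + 1.75967 = 2.75967
N = 2455 / 2.75967 = 889.599 ≈ 890

890


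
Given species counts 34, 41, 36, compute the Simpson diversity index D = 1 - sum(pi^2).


Total N = 34 + 41 + 36 = 111
Per-species terms:
  p = 34/111 = 0.306306; p^2 = 0.306306^2 = 0.093823
  p = 41/111 = 0.369369; p^2 = 0.369369^2 = 0.136433
  p = 36/111 = 0.324324; p^2 = 0.324324^2 = 0.105186
sum(p^2) = 0.093823 + 0.136433 + 0.105186 = 0.335442
D = 1 - 0.335442 = 0.664558 ≈ 0.6646

0.6646


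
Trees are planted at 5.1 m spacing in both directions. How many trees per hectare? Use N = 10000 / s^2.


N = 10000 / 5.1^2 = 10000 / 26.01 = 384.468 ≈ 384 trees/ha

384 trees/ha


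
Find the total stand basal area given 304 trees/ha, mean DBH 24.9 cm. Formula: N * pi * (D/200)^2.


(D/200)^2 = (24.9/200)^2 = 0.1245^2 = 0.01550025
Individual BA = 3.141593 * 0.01550025 = 0.0486955 m^2
Stand BA = 304 * 0.0486955 = 14.8034 ≈ 14.80 m^2/ha

14.80 m^2/ha


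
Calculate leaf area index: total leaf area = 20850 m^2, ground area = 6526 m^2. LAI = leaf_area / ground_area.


LAI = 20850 / 6526 = 3.1949 ≈ 3.19

3.19


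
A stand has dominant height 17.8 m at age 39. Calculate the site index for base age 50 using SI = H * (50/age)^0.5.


50/39 = 1.28205
(1.28205)^0.5 = 1.13228
SI = 17.8 * 1.13228 = 20.1546 ≈ 20.2 m

20.2 m


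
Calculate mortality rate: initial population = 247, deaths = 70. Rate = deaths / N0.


Mortality rate = 70 / 247 = 0.283401 ≈ 0.2834

0.2834


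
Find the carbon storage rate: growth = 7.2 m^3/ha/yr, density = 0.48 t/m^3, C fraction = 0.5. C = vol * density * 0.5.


C = 7.2 * 0.48 * 0.5 = 1.728 ≈ 1.73 t C/ha/yr

1.73 t C/ha/yr


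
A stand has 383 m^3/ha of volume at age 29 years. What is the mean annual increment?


MAI = 383 / 29 = 13.2069 ≈ 13.21 m^3/ha/yr

13.21 m^3/ha/yr


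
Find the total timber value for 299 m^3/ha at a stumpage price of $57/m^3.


Value = 299 * 57 = $17043/ha

$17043/ha


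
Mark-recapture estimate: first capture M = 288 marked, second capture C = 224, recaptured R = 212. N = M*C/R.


N = M * C / R = 288 * 224 / 212 = 64512 / 212 = 304.30 ≈ 304

304 individuals


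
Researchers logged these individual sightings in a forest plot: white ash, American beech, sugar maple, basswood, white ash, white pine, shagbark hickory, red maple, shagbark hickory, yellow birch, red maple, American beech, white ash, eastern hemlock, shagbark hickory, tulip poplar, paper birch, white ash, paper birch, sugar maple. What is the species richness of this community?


Total individuals logged = 20
Distinct species (count of individuals): white ash (4), American beech (2), sugar maple (2), basswood (1), white pine (1), shagbark hickory (3), red maple (2), yellow birch (1), eastern hemlock (1), tulip poplar (1), paper birch (2)
Species richness = number of distinct species = 11

11


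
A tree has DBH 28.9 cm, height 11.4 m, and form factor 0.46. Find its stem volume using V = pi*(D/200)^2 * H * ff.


(D/200)^2 = (28.9/200)^2 = 0.1445^2 = 0.02088025
BA = 3.141593 * 0.02088025 = 0.0655972 m^2
V = 0.0655972 * 11.4 * 0.46 = 0.343992 ≈ 0.344 m^3

0.344 m^3


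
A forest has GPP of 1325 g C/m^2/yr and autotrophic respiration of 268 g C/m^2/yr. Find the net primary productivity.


NPP = GPP - Ra = 1325 - 268 = 1057 g C/m^2/yr

1057 g C/m^2/yr


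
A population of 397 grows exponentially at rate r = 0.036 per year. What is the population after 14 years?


r*t = 0.036 * 14 = 0.504
exp(0.504) = 1.65533
N = 397 * 1.65533 = 657.166 ≈ 657

657


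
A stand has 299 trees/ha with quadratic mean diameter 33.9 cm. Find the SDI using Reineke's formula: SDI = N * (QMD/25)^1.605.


QMD/25 = 33.9/25 = 1.356
(1.356)^1.605 = exp(1.605 * ln(1.356)) = exp(1.605 * 0.304539) = exp(0.488785) = 1.63033
SDI = 299 * 1.63033 = 487.469 ≈ 487

487


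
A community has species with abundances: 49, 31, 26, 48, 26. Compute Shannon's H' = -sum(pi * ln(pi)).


Total N = 49 + 31 + 26 + 48 + 26 = 180
Per-species terms:
  p = 49/180 = 0.272222; ln(p) = -1.301137; p*ln(p) = 0.272222 * (-1.301137) = -0.354198
  p = 31/180 = 0.172222; ln(p) = -1.758971; p*ln(p) = 0.172222 * (-1.758971) = -0.302934
  p = 26/180 = 0.144444; ln(p) = -1.934863; p*ln(p) = 0.144444 * (-1.934863) = -0.279479
  p = 48/180 = 0.266667; ln(p) = -1.321755; p*ln(p) = 0.266667 * (-1.321755) = -0.352468
  p = 26/180 = 0.144444; ln(p) = -1.934863; p*ln(p) = 0.144444 * (-1.934863) = -0.279479
sum(p*ln(p)) = (-0.354198) + (-0.302934) + (-0.279479) + (-0.352468) + (-0.279479) = -1.568558
H' = -(-1.568558) = 1.568558 ≈ 1.5686

1.5686


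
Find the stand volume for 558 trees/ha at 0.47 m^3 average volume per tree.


V_stand = 558 * 0.47 = 262.26 ≈ 262.3 m^3/ha

262.3 m^3/ha


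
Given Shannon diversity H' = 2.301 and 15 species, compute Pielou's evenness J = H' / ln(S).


ln(15) = 2.70805
J = H' / ln(S) = 2.301 / 2.70805 = 0.849689 ≈ 0.8497

0.8497


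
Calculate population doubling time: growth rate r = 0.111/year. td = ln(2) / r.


td = ln(2) / 0.111 = 0.693147 / 0.111 = 6.24457 ≈ 6.2 years

6.2 years


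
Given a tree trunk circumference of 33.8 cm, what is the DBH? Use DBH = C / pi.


DBH = C / pi = 33.8 / 3.141593 = 10.7589 ≈ 10.76 cm

10.76 cm


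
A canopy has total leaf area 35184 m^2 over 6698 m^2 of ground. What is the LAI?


LAI = 35184 / 6698 = 5.2529 ≈ 5.25

5.25


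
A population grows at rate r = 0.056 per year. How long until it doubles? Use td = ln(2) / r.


td = ln(2) / 0.056 = 0.693147 / 0.056 = 12.3776 ≈ 12.4 years

12.4 years


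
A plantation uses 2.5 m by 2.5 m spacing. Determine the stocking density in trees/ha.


N = 10000 / 2.5^2 = 10000 / 6.25 = 1600.00 ≈ 1600 trees/ha

1600 trees/ha


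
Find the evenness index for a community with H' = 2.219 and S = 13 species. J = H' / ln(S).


ln(13) = 2.56495
J = H' / ln(S) = 2.219 / 2.56495 = 0.865124 ≈ 0.8651

0.8651


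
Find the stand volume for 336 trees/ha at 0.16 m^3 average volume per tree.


V_stand = 336 * 0.16 = 53.76 ≈ 53.8 m^3/ha

53.8 m^3/ha


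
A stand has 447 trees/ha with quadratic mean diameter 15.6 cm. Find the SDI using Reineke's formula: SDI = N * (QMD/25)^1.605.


QMD/25 = 15.6/25 = 0.624
(0.624)^1.605 = exp(1.605 * ln(0.624)) = exp(1.605 * (-0.471605)) = exp(-0.756926) = 0.469106
SDI = 447 * 0.469106 = 209.690 ≈ 210

210


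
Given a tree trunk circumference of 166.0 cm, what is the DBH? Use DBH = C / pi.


DBH = C / pi = 166.0 / 3.141593 = 52.8394 ≈ 52.84 cm

52.84 cm


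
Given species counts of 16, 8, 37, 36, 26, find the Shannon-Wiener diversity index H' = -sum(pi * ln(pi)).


Total N = 16 + 8 + 37 + 36 + 26 = 123
Per-species terms:
  p = 16/123 = 0.130081; ln(p) = -2.039598; p*ln(p) = 0.130081 * (-2.039598) = -0.265313
  p = 8/123 = 0.065041; ln(p) = -2.732737; p*ln(p) = 0.065041 * (-2.732737) = -0.177740
  p = 37/123 = 0.300813; ln(p) = -1.201266; p*ln(p) = 0.300813 * (-1.201266) = -0.361356
  p = 36/123 = 0.292683; ln(p) = -1.228665; p*ln(p) = 0.292683 * (-1.228665) = -0.359609
  p = 26/123 = 0.211382; ln(p) = -1.554088; p*ln(p) = 0.211382 * (-1.554088) = -0.328506
sum(p*ln(p)) = (-0.265313) + (-0.177740) + (-0.361356) + (-0.359609) + (-0.328506) = -1.492524
H' = -(-1.492524) = 1.492524 ≈ 1.4925

1.4925
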